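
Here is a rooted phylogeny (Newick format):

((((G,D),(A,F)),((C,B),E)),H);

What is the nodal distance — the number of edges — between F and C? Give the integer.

6

The MRCA of F and C is the node subtending (((G,D),(A,F)),((C,B),E)).
From F up to that node: 3 branches. From C up to the same node: 3 branches. Total: 3 + 3 = 6.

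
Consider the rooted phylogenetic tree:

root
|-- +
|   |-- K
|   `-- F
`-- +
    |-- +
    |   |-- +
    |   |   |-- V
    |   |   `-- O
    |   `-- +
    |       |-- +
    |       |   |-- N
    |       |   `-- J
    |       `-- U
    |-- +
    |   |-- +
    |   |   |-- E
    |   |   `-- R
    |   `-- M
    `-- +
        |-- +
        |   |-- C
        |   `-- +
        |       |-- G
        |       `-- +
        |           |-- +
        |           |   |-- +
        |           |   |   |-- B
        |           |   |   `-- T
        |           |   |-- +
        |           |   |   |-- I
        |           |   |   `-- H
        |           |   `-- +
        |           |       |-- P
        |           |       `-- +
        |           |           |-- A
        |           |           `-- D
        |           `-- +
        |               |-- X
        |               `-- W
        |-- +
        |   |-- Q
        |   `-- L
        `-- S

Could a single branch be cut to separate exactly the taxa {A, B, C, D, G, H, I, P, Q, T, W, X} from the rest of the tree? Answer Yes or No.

No

The MRCA of the listed taxa subtends ((C,(G,(((B,T),(I,H),(P,(A,D))),(X,W)))),(Q,L),S).
That clade also contains L, S, which are not in the proposed group, so the group is not monophyletic.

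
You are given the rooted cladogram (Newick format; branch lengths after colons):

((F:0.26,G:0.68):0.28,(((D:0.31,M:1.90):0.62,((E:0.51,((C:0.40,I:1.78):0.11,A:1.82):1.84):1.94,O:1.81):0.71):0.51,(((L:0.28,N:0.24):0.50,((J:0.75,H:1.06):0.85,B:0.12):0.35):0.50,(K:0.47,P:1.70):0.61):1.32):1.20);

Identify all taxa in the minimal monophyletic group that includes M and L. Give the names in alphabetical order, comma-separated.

Tracing M: it sits inside (D,M).
Tracing L: it sits inside (L,N).
The smallest clade enclosing both is (((D,M),((E,((C,I),A)),O)),(((L,N),((J,H),B)),(K,P))); the answer is its 14 terminal taxa in alphabetical order.

A, B, C, D, E, H, I, J, K, L, M, N, O, P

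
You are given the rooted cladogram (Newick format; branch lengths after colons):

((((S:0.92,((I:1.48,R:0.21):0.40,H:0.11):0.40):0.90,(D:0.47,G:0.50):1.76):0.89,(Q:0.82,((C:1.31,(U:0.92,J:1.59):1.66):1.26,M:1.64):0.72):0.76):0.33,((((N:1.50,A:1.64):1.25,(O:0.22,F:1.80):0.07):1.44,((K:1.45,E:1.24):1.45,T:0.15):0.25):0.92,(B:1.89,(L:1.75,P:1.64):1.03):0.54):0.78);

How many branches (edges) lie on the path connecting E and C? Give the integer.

10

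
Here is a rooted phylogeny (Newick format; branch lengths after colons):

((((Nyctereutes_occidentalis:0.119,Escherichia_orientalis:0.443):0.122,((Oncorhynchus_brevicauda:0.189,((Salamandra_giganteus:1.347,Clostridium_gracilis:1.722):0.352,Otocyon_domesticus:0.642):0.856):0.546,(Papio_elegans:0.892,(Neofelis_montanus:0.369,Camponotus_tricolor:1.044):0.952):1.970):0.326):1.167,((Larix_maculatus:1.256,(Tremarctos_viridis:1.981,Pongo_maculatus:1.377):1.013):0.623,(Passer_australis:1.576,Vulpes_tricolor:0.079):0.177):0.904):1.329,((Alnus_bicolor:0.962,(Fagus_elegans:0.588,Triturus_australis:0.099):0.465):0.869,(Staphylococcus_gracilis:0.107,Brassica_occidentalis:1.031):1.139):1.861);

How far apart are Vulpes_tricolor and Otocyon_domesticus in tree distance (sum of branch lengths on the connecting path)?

4.697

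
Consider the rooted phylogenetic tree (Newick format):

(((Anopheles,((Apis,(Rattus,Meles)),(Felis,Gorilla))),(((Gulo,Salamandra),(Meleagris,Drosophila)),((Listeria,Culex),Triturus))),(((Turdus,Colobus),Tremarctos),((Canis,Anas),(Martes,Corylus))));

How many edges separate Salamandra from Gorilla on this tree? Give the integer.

8

The MRCA of Salamandra and Gorilla is the node subtending ((Anopheles,((Apis,(Rattus,Meles)),(Felis,Gorilla))),(((Gulo,Salamandra),(Meleagris,Drosophila)),((Listeria,Culex),Triturus))).
From Salamandra up to that node: 4 branches. From Gorilla up to the same node: 4 branches. Total: 4 + 4 = 8.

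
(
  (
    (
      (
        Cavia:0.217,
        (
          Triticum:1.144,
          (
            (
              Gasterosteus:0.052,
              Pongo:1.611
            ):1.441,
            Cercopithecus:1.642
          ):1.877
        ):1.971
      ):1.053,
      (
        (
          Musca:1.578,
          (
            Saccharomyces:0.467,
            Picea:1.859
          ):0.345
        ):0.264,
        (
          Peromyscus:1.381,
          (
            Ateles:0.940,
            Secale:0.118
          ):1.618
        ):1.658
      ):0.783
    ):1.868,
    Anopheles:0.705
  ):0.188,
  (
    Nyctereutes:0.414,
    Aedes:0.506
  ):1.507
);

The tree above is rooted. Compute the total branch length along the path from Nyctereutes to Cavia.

The path runs Nyctereutes → … → MRCA → … → Cavia; the MRCA is the root of the tree.
Branch lengths along that path: 0.414 + 1.507 + 0.188 + 1.868 + 1.053 + 0.217 = 5.247.

5.247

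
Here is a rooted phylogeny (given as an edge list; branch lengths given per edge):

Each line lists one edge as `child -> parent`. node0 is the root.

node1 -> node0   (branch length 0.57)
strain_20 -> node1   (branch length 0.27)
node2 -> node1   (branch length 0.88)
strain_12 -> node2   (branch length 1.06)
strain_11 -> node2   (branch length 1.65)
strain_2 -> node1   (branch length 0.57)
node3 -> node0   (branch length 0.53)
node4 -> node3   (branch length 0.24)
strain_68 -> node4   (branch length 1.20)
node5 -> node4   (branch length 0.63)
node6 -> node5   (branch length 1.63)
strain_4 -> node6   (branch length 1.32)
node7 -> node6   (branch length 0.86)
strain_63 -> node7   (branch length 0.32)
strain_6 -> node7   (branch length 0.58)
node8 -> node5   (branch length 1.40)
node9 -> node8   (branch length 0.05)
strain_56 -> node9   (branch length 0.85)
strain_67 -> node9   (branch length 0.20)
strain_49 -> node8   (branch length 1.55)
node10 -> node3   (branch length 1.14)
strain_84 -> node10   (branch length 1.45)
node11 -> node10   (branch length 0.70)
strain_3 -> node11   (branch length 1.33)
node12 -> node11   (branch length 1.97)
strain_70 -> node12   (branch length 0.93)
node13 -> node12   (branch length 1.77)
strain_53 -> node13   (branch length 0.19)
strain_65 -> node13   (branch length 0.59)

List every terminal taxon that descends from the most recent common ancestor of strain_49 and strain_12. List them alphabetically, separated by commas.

strain_11, strain_12, strain_2, strain_20, strain_3, strain_4, strain_49, strain_53, strain_56, strain_6, strain_63, strain_65, strain_67, strain_68, strain_70, strain_84

Tracing strain_49: it sits inside ((strain_56,strain_67),strain_49).
Tracing strain_12: it sits inside (strain_12,strain_11).
The smallest clade enclosing both is the whole tree (their MRCA is the root), so the answer is all 16 tips in alphabetical order.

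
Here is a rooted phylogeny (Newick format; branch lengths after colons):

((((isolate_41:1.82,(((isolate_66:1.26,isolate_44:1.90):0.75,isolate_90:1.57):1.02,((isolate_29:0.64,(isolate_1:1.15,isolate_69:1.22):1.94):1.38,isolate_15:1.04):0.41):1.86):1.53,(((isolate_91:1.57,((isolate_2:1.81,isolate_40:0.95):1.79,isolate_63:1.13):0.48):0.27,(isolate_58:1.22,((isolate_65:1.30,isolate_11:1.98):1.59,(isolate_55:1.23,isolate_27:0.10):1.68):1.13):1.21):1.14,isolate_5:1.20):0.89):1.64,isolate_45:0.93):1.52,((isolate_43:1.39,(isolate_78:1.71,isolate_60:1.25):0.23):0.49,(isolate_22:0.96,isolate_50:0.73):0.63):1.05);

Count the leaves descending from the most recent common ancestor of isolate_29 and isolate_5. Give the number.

The MRCA of isolate_29 and isolate_5 is the node subtending ((isolate_41,(((isolate_66,isolate_44),isolate_90),((isolate_29,(isolate_1,isolate_69)),isolate_15))),(((isolate_91,((isolate_2,isolate_40),isolate_63)),(isolate_58,((isolate_65,isolate_11),(isolate_55,isolate_27)))),isolate_5)).
That clade contains 18 terminal taxa: isolate_1, isolate_11, isolate_15, isolate_2, isolate_27, isolate_29, isolate_40, isolate_41, isolate_44, isolate_5, isolate_55, isolate_58, isolate_63, isolate_65, isolate_66, isolate_69, isolate_90, isolate_91.

18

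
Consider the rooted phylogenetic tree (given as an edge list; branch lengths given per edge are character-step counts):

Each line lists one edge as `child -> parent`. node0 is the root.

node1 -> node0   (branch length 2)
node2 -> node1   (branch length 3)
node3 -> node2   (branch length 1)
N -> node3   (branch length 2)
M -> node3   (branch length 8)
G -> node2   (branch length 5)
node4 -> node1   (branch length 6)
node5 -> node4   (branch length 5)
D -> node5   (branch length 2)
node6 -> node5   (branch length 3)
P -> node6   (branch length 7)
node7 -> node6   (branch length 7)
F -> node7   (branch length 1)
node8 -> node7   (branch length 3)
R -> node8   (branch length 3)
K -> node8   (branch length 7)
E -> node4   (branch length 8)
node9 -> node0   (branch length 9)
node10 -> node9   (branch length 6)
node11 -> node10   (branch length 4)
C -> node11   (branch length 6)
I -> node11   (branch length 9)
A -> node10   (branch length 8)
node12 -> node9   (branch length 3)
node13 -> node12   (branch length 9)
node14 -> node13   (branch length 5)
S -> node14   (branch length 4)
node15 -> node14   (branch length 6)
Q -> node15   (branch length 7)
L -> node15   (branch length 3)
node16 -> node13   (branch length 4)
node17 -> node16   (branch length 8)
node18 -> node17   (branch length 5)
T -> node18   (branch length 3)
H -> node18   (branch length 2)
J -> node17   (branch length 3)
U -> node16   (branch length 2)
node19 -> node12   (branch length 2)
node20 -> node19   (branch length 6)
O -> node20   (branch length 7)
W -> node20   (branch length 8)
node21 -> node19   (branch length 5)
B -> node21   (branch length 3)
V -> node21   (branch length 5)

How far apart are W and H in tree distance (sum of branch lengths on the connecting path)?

The path runs W → … → MRCA → … → H; the MRCA is the node subtending (((S,(Q,L)),(((T,H),J),U)),((O,W),(B,V))).
Branch lengths along that path: 8 + 6 + 2 + 9 + 4 + 8 + 5 + 2 = 44.

44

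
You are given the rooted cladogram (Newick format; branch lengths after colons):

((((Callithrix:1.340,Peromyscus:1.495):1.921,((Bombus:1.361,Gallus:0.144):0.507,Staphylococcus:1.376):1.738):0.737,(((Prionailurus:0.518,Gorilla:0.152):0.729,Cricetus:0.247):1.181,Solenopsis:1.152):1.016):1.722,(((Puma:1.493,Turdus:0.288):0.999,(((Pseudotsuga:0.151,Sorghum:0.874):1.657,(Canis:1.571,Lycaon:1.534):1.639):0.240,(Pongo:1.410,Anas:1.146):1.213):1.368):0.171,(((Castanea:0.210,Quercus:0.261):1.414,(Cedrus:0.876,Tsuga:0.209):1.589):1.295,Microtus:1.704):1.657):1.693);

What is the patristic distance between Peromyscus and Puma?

10.231

The path runs Peromyscus → … → MRCA → … → Puma; the MRCA is the root of the tree.
Branch lengths along that path: 1.495 + 1.921 + 0.737 + 1.722 + 1.693 + 0.171 + 0.999 + 1.493 = 10.231.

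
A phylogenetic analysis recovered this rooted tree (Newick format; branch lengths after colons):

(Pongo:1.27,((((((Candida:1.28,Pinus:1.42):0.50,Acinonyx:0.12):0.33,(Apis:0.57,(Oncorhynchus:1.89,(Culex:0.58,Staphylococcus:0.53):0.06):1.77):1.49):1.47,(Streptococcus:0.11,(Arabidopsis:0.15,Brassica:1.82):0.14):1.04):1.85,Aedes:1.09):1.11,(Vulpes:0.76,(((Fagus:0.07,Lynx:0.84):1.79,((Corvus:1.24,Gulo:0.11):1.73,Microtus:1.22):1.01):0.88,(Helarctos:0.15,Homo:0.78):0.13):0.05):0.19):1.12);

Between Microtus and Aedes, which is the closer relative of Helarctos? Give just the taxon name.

Microtus

The MRCA of Helarctos and Microtus subtends (((Fagus,Lynx),((Corvus,Gulo),Microtus)),(Helarctos,Homo)) (7 taxa).
The MRCA of Helarctos and Aedes subtends ((((((Candida,Pinus),Acinonyx),(Apis,(Oncorhynchus,(Culex,Staphylococcus)))),(Streptococcus,(Arabidopsis,Brassica))),Aedes),(Vulpes,(((Fagus,Lynx),((Corvus,Gulo),Microtus)),(Helarctos,Homo)))) (19 taxa).
The first is nested inside the second, so Helarctos shares a more recent common ancestor with Microtus.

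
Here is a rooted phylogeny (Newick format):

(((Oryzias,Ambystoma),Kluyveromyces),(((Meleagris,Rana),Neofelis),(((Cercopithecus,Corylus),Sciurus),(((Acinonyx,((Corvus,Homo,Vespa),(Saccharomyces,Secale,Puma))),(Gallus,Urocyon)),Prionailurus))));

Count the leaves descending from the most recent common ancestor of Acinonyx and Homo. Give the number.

7

The MRCA of Acinonyx and Homo is the node subtending (Acinonyx,((Corvus,Homo,Vespa),(Saccharomyces,Secale,Puma))).
That clade contains 7 terminal taxa: Acinonyx, Corvus, Homo, Puma, Saccharomyces, Secale, Vespa.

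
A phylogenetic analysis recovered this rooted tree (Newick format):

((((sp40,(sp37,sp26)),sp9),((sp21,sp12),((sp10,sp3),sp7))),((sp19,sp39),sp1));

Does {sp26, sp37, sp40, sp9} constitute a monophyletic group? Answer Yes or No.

The most recent common ancestor of these taxa subtends ((sp40,(sp37,sp26)),sp9).
That clade has exactly 4 tips — every listed taxon and nothing else — so the group is monophyletic.

Yes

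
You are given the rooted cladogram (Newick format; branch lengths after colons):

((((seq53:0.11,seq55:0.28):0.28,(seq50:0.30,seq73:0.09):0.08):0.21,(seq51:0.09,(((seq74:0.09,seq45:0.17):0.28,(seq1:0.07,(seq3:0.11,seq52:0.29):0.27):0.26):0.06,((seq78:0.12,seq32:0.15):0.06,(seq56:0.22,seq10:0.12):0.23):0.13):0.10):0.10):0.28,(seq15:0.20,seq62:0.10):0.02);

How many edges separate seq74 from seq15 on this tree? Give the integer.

The MRCA of seq74 and seq15 is the root of the tree.
From seq74 up to that node: 6 branches. From seq15 up to the same node: 2 branches. Total: 6 + 2 = 8.

8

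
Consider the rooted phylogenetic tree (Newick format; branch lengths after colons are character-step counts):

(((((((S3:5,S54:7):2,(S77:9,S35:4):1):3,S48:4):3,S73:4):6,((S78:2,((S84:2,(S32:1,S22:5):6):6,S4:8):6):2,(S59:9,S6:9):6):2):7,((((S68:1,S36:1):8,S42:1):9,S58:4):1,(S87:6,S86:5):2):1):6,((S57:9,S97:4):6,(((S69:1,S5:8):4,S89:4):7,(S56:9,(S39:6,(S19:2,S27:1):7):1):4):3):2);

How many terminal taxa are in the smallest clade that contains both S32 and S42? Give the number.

The MRCA of S32 and S42 is the node subtending ((((((S3,S54),(S77,S35)),S48),S73),((S78,((S84,(S32,S22)),S4)),(S59,S6))),((((S68,S36),S42),S58),(S87,S86))).
That clade contains 19 terminal taxa: S22, S3, S32, S35, S36, S4, S42, S48, S54, S58, S59, S6, S68, S73, S77, S78, S84, S86, S87.

19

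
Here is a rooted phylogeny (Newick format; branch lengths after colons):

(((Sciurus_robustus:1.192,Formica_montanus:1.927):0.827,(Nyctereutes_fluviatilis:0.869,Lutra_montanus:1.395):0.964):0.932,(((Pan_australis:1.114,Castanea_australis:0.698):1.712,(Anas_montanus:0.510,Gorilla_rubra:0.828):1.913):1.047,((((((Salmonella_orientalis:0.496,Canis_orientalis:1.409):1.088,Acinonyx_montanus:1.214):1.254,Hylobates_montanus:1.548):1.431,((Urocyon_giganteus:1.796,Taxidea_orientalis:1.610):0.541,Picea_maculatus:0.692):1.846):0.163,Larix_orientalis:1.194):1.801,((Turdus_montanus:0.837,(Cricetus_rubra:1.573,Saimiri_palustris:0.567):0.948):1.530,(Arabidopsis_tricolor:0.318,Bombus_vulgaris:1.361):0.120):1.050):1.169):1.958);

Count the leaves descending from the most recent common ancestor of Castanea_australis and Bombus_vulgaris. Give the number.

The MRCA of Castanea_australis and Bombus_vulgaris is the node subtending (((Pan_australis,Castanea_australis),(Anas_montanus,Gorilla_rubra)),((((((Salmonella_orientalis,Canis_orientalis),Acinonyx_montanus),Hylobates_montanus),((Urocyon_giganteus,Taxidea_orientalis),Picea_maculatus)),Larix_orientalis),((Turdus_montanus,(Cricetus_rubra,Saimiri_palustris)),(Arabidopsis_tricolor,Bombus_vulgaris)))).
That clade contains 17 terminal taxa: Acinonyx_montanus, Anas_montanus, Arabidopsis_tricolor, Bombus_vulgaris, Canis_orientalis, Castanea_australis, Cricetus_rubra, Gorilla_rubra, Hylobates_montanus, Larix_orientalis, Pan_australis, Picea_maculatus, Saimiri_palustris, Salmonella_orientalis, Taxidea_orientalis, Turdus_montanus, Urocyon_giganteus.

17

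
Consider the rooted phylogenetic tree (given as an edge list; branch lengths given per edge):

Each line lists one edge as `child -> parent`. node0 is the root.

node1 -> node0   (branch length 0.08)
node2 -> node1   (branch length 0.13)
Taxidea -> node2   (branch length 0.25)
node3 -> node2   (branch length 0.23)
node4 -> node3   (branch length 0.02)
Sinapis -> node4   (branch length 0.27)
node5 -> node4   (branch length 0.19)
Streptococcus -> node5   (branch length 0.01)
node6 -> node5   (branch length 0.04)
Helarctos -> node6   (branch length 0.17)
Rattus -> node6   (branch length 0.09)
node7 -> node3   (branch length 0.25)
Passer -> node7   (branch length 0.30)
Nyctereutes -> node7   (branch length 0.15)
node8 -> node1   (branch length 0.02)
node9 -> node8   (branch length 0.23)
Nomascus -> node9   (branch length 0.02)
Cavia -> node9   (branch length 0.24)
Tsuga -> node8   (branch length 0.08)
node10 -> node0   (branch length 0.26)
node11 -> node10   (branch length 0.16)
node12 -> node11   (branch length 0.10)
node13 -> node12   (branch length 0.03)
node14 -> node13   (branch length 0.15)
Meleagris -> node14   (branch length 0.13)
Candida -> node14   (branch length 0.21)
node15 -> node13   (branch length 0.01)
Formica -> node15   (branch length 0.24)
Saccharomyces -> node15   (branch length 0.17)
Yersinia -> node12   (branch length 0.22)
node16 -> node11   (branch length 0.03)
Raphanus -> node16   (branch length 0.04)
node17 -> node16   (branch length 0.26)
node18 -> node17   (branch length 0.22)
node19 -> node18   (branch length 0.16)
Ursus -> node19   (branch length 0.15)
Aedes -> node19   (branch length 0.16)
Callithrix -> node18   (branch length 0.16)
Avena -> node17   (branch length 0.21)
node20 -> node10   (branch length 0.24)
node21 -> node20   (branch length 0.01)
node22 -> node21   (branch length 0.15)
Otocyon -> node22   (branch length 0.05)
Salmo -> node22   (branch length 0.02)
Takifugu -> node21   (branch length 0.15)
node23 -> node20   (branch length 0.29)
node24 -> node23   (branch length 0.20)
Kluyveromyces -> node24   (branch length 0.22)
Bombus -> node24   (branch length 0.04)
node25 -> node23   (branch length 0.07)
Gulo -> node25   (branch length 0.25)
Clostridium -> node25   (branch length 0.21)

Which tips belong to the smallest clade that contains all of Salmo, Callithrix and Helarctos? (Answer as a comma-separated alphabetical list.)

Tracing Salmo: it sits inside (Otocyon,Salmo).
Tracing Callithrix: it sits inside ((Ursus,Aedes),Callithrix).
Tracing Helarctos: it sits inside (Helarctos,Rattus).
The smallest clade enclosing all 3 is the whole tree (their MRCA is the root), so the answer is all 27 tips in alphabetical order.

Aedes, Avena, Bombus, Callithrix, Candida, Cavia, Clostridium, Formica, Gulo, Helarctos, Kluyveromyces, Meleagris, Nomascus, Nyctereutes, Otocyon, Passer, Raphanus, Rattus, Saccharomyces, Salmo, Sinapis, Streptococcus, Takifugu, Taxidea, Tsuga, Ursus, Yersinia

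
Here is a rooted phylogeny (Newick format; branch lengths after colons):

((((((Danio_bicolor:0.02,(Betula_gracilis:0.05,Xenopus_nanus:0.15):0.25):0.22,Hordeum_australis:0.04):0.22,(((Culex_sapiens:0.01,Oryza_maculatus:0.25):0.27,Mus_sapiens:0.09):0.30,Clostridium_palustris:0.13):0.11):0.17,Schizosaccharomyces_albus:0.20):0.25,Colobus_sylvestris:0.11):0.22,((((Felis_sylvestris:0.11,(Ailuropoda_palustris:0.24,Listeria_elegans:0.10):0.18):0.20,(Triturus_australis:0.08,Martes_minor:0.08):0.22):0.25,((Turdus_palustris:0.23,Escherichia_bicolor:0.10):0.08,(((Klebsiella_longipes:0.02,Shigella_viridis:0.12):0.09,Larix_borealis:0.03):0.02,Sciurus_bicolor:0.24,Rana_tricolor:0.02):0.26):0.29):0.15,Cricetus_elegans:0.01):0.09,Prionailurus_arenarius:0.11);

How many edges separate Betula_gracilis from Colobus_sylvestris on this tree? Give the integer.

The MRCA of Betula_gracilis and Colobus_sylvestris is the node subtending (((((Danio_bicolor,(Betula_gracilis,Xenopus_nanus)),Hordeum_australis),(((Culex_sapiens,Oryza_maculatus),Mus_sapiens),Clostridium_palustris)),Schizosaccharomyces_albus),Colobus_sylvestris).
From Betula_gracilis up to that node: 6 branches. From Colobus_sylvestris up to the same node: 1 branch. Total: 6 + 1 = 7.

7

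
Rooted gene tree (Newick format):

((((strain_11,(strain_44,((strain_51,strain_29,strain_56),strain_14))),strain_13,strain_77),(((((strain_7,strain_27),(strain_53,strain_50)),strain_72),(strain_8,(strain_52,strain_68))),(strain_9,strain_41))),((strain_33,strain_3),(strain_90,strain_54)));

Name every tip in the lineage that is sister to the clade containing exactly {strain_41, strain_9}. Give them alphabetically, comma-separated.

strain_27, strain_50, strain_52, strain_53, strain_68, strain_7, strain_72, strain_8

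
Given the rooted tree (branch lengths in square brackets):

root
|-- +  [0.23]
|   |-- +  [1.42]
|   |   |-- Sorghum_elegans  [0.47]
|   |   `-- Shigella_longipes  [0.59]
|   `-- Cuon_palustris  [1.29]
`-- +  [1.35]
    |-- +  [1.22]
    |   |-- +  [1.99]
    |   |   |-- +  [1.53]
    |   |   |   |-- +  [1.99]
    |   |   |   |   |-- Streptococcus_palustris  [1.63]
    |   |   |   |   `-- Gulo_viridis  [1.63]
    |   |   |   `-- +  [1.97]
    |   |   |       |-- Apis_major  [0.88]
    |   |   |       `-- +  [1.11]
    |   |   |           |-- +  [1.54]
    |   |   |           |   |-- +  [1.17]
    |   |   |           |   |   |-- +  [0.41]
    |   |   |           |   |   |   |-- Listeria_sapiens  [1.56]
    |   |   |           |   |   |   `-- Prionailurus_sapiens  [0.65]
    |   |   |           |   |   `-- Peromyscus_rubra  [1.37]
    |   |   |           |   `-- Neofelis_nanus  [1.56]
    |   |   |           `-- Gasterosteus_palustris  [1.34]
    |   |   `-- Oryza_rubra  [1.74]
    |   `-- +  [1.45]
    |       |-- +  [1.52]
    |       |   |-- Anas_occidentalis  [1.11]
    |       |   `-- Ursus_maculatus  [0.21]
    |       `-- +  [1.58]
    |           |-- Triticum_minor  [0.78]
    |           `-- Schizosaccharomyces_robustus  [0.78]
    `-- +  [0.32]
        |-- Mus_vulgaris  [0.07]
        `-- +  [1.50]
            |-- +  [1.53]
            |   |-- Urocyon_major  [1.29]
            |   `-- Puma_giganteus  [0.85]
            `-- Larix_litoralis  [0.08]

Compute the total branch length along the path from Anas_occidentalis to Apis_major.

10.45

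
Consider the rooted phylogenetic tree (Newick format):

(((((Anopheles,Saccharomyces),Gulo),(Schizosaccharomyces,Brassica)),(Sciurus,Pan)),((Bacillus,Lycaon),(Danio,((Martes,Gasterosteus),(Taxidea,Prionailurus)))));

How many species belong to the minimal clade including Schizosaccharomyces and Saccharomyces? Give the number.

5

The MRCA of Schizosaccharomyces and Saccharomyces is the node subtending (((Anopheles,Saccharomyces),Gulo),(Schizosaccharomyces,Brassica)).
That clade contains 5 terminal taxa: Anopheles, Brassica, Gulo, Saccharomyces, Schizosaccharomyces.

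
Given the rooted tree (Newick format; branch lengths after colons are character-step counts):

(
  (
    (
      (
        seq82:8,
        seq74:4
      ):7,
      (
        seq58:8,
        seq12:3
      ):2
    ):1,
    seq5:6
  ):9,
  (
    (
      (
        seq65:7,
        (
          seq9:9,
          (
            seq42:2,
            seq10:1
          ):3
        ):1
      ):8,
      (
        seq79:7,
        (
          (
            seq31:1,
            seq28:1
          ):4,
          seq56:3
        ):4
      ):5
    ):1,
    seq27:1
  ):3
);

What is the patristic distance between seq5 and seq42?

The path runs seq5 → … → MRCA → … → seq42; the MRCA is the root of the tree.
Branch lengths along that path: 6 + 9 + 3 + 1 + 8 + 1 + 3 + 2 = 33.

33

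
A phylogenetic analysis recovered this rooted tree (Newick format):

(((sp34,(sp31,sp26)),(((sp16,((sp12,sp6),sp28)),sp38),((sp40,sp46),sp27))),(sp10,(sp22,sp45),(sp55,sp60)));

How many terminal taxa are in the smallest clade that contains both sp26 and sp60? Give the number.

The MRCA of sp26 and sp60 is the root, so the clade is the entire tree.
That clade contains 16 terminal taxa: sp10, sp12, sp16, sp22, sp26, sp27, sp28, sp31, sp34, sp38, sp40, sp45, sp46, sp55, sp6, sp60.

16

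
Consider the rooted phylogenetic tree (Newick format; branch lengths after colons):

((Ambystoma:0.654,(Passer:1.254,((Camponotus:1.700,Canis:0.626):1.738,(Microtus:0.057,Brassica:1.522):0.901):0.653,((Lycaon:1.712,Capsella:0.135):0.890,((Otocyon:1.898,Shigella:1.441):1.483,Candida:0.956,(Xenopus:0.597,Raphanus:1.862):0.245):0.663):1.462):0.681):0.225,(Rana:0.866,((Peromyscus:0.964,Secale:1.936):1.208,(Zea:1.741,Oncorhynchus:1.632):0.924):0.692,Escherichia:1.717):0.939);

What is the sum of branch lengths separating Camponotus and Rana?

6.802

The path runs Camponotus → … → MRCA → … → Rana; the MRCA is the root of the tree.
Branch lengths along that path: 1.700 + 1.738 + 0.653 + 0.681 + 0.225 + 0.939 + 0.866 = 6.802.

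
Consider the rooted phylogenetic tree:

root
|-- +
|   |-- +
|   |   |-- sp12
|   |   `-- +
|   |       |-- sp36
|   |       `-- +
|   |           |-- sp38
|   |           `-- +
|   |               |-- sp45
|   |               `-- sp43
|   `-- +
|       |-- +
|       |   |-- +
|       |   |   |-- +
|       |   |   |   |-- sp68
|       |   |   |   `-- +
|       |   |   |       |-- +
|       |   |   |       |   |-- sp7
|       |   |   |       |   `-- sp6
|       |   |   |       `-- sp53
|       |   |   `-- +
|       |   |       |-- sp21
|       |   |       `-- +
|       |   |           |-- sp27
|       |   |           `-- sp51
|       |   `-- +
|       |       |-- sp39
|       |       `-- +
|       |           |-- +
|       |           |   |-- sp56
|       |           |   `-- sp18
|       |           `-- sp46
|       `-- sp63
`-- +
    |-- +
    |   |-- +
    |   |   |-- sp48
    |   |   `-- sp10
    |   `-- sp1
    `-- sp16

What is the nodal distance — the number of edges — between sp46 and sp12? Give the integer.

7

The MRCA of sp46 and sp12 is the node subtending ((sp12,(sp36,(sp38,(sp45,sp43)))),((((sp68,((sp7,sp6),sp53)),(sp21,(sp27,sp51))),(sp39,((sp56,sp18),sp46))),sp63)).
From sp46 up to that node: 5 branches. From sp12 up to the same node: 2 branches. Total: 5 + 2 = 7.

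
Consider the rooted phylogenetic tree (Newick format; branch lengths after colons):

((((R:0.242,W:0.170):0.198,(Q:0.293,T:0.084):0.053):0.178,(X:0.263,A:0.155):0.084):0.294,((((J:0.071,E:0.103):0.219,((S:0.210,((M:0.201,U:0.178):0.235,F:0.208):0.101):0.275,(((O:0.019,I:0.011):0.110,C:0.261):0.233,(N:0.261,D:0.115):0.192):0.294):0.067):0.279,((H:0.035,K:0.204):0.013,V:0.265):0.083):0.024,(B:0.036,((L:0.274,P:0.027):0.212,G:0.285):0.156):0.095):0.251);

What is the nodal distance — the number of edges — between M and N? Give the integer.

7

The MRCA of M and N is the node subtending ((S,((M,U),F)),(((O,I),C),(N,D))).
From M up to that node: 4 branches. From N up to the same node: 3 branches. Total: 4 + 3 = 7.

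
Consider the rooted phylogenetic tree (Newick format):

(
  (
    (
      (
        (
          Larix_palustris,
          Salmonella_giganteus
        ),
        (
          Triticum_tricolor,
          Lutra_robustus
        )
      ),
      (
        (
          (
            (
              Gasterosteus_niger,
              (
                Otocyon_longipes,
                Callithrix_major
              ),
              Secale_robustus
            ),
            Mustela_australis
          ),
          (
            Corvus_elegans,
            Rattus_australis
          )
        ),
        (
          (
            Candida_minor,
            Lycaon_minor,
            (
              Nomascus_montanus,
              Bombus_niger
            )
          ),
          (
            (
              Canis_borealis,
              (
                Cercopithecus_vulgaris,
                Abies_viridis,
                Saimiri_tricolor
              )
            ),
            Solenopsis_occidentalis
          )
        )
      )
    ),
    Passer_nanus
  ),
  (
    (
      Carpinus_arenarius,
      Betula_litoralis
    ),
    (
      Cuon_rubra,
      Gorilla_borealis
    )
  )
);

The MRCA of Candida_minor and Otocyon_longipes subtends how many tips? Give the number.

The MRCA of Candida_minor and Otocyon_longipes is the node subtending ((((Gasterosteus_niger,(Otocyon_longipes,Callithrix_major),Secale_robustus),Mustela_australis),(Corvus_elegans,Rattus_australis)),((Candida_minor,Lycaon_minor,(Nomascus_montanus,Bombus_niger)),((Canis_borealis,(Cercopithecus_vulgaris,Abies_viridis,Saimiri_tricolor)),Solenopsis_occidentalis))).
That clade contains 16 terminal taxa: Abies_viridis, Bombus_niger, Callithrix_major, Candida_minor, Canis_borealis, Cercopithecus_vulgaris, Corvus_elegans, Gasterosteus_niger, Lycaon_minor, Mustela_australis, Nomascus_montanus, Otocyon_longipes, Rattus_australis, Saimiri_tricolor, Secale_robustus, Solenopsis_occidentalis.

16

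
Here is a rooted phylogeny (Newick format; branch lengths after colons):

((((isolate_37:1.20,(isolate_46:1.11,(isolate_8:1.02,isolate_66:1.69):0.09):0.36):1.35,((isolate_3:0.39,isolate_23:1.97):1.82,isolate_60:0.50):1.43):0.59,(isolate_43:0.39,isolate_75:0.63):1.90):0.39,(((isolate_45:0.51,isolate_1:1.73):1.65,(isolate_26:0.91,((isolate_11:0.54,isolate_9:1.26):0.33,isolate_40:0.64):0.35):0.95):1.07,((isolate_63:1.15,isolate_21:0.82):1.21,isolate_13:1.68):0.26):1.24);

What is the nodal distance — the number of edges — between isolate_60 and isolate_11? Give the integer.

The MRCA of isolate_60 and isolate_11 is the root of the tree.
From isolate_60 up to that node: 4 branches. From isolate_11 up to the same node: 6 branches. Total: 4 + 6 = 10.

10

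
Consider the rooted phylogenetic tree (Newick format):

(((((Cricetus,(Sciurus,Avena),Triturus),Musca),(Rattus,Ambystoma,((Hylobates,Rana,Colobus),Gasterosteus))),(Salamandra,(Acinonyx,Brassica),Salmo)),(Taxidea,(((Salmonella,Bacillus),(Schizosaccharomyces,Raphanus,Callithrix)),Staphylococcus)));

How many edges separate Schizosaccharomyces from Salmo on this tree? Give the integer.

8

The MRCA of Schizosaccharomyces and Salmo is the root of the tree.
From Schizosaccharomyces up to that node: 5 branches. From Salmo up to the same node: 3 branches. Total: 5 + 3 = 8.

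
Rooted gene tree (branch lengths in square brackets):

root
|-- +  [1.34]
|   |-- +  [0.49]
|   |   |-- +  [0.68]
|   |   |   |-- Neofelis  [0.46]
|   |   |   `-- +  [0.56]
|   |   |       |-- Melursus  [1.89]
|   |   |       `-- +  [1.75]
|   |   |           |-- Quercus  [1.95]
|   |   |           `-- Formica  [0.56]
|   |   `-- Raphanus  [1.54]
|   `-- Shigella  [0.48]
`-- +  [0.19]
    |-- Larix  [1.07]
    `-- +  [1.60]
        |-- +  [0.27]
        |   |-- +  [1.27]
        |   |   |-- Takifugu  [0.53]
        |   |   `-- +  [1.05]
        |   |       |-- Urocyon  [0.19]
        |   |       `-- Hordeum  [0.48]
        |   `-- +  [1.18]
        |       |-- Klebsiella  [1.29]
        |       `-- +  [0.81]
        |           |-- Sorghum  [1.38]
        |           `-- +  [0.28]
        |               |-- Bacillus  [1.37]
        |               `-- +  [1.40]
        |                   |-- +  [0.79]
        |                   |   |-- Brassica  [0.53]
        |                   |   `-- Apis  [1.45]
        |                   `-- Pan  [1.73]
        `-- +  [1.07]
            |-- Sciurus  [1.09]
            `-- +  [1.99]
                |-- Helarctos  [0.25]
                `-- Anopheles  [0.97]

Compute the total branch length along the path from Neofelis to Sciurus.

6.92

The path runs Neofelis → … → MRCA → … → Sciurus; the MRCA is the root of the tree.
Branch lengths along that path: 0.46 + 0.68 + 0.49 + 1.34 + 0.19 + 1.60 + 1.07 + 1.09 = 6.92.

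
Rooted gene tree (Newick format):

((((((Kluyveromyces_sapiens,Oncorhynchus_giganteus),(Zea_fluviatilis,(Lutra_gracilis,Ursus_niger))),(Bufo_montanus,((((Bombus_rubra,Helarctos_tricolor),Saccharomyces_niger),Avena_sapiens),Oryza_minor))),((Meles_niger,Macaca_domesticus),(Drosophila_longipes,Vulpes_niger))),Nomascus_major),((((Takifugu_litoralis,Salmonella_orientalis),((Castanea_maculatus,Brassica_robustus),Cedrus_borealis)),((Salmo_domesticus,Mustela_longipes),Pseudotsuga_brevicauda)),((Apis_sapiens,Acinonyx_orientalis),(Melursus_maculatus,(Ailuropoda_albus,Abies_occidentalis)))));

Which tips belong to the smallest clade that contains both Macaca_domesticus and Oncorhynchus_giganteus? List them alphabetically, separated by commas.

Avena_sapiens, Bombus_rubra, Bufo_montanus, Drosophila_longipes, Helarctos_tricolor, Kluyveromyces_sapiens, Lutra_gracilis, Macaca_domesticus, Meles_niger, Oncorhynchus_giganteus, Oryza_minor, Saccharomyces_niger, Ursus_niger, Vulpes_niger, Zea_fluviatilis

Tracing Macaca_domesticus: it sits inside (Meles_niger,Macaca_domesticus).
Tracing Oncorhynchus_giganteus: it sits inside (Kluyveromyces_sapiens,Oncorhynchus_giganteus).
The smallest clade enclosing both is ((((Kluyveromyces_sapiens,Oncorhynchus_giganteus),(Zea_fluviatilis,(Lutra_gracilis,Ursus_niger))),(Bufo_montanus,((((Bombus_rubra,Helarctos_tricolor),Saccharomyces_niger),Avena_sapiens),Oryza_minor))),((Meles_niger,Macaca_domesticus),(Drosophila_longipes,Vulpes_niger))); the answer is its 15 terminal taxa in alphabetical order.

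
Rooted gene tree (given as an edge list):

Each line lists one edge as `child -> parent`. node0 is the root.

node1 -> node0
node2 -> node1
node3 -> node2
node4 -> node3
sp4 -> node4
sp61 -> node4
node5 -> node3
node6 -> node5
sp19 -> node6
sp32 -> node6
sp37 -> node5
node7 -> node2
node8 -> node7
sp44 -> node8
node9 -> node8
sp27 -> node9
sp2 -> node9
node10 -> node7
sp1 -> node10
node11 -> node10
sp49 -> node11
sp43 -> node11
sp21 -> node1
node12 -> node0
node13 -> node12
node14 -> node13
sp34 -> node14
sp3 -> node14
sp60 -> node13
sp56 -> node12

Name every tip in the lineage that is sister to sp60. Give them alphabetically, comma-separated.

sp60 attaches to the tree at the node subtending ((sp34,sp3),sp60).
The other lineage descending from that same node — the sister group — is (sp34,sp3); its 2 tips in alphabetical order are the answer.

sp3, sp34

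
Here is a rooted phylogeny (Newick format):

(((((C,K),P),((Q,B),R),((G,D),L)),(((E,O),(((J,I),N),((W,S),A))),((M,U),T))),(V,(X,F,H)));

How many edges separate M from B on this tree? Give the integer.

8

The MRCA of M and B is the node subtending ((((C,K),P),((Q,B),R),((G,D),L)),(((E,O),(((J,I),N),((W,S),A))),((M,U),T))).
From M up to that node: 4 branches. From B up to the same node: 4 branches. Total: 4 + 4 = 8.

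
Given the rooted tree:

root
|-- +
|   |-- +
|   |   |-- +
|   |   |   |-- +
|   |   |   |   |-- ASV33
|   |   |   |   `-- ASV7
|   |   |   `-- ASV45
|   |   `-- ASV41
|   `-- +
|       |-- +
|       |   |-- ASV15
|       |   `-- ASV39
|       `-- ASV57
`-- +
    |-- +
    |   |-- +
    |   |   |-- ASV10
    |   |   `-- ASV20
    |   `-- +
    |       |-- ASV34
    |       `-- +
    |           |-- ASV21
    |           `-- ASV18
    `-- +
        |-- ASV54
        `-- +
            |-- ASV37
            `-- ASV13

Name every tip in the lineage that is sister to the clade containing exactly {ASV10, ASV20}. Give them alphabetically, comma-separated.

ASV18, ASV21, ASV34

The clade containing exactly {ASV10, ASV20} attaches to the tree at the node subtending ((ASV10,ASV20),(ASV34,(ASV21,ASV18))).
The other lineage descending from that same node — the sister group — is (ASV34,(ASV21,ASV18)); its 3 tips in alphabetical order are the answer.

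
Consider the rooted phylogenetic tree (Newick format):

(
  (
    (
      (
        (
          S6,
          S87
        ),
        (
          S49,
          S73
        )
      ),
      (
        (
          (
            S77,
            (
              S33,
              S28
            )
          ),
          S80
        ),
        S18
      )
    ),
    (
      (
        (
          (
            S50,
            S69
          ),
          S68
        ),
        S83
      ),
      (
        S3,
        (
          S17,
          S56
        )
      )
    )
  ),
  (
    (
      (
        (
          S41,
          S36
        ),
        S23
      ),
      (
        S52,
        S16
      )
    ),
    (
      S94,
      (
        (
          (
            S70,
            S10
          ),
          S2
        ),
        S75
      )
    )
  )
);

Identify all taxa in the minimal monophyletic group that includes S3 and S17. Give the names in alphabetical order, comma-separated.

S17, S3, S56

Tracing S3: it sits inside (S3,(S17,S56)).
Tracing S17: it sits inside (S17,S56).
The smallest clade enclosing both is (S3,(S17,S56)); the answer is its 3 terminal taxa in alphabetical order.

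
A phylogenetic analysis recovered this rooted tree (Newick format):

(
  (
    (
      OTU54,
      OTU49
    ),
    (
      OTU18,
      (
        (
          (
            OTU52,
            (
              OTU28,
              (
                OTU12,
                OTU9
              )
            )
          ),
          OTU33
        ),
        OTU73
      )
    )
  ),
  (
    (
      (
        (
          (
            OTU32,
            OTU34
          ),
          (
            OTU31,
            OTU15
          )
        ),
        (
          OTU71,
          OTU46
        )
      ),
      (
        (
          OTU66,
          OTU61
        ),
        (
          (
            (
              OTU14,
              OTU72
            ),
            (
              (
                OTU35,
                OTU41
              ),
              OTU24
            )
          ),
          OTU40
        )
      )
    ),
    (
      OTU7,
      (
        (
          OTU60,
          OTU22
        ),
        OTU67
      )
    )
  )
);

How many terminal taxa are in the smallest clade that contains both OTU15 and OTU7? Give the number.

18

The MRCA of OTU15 and OTU7 is the node subtending (((((OTU32,OTU34),(OTU31,OTU15)),(OTU71,OTU46)),((OTU66,OTU61),(((OTU14,OTU72),((OTU35,OTU41),OTU24)),OTU40))),(OTU7,((OTU60,OTU22),OTU67))).
That clade contains 18 terminal taxa: OTU14, OTU15, OTU22, OTU24, OTU31, OTU32, OTU34, OTU35, OTU40, OTU41, OTU46, OTU60, OTU61, OTU66, OTU67, OTU7, OTU71, OTU72.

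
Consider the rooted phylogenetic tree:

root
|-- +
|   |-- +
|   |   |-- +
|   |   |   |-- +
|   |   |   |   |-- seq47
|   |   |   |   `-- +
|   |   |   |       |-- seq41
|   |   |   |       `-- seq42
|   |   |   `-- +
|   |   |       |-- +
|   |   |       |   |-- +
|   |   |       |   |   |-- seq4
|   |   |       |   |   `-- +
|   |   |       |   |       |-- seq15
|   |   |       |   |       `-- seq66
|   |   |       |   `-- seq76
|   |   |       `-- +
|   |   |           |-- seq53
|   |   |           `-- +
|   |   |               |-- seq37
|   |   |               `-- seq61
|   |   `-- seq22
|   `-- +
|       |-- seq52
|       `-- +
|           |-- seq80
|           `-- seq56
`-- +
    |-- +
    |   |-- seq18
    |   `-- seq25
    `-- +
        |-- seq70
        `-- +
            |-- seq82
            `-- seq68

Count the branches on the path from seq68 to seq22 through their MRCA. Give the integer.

The MRCA of seq68 and seq22 is the root of the tree.
From seq68 up to that node: 4 branches. From seq22 up to the same node: 3 branches. Total: 4 + 3 = 7.

7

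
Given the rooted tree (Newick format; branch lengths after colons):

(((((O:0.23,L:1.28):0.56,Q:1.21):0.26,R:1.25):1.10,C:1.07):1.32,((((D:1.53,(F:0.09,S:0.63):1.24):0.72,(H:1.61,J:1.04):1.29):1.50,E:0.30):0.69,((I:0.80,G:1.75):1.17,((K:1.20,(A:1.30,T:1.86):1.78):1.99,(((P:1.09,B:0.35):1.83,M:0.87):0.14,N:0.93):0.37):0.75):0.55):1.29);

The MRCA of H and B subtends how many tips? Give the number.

The MRCA of H and B is the node subtending ((((D,(F,S)),(H,J)),E),((I,G),((K,(A,T)),(((P,B),M),N)))).
That clade contains 15 terminal taxa: A, B, D, E, F, G, H, I, J, K, M, N, P, S, T.

15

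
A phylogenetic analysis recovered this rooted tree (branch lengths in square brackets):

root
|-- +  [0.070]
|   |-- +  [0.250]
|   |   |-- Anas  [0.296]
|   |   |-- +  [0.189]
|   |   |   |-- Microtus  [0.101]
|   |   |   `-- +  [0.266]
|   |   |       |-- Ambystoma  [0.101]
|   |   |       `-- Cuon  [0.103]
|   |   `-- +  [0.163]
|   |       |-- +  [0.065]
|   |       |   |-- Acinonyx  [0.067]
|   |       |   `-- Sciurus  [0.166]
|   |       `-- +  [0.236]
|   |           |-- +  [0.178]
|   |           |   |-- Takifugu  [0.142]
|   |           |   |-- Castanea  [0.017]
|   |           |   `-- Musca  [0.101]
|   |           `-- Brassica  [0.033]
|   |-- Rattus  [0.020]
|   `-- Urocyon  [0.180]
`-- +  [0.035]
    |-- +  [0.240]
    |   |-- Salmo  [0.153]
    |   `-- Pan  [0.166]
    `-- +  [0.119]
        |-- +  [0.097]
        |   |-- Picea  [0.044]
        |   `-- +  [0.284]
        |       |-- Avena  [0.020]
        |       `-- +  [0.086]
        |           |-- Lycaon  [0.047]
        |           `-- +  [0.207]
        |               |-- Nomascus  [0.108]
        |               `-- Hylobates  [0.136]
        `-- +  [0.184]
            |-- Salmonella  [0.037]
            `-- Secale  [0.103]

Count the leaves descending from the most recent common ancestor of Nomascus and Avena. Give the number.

4

The MRCA of Nomascus and Avena is the node subtending (Avena,(Lycaon,(Nomascus,Hylobates))).
That clade contains 4 terminal taxa: Avena, Hylobates, Lycaon, Nomascus.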